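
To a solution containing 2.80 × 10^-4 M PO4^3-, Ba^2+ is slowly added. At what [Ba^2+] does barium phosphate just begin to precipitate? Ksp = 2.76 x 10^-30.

Ba3(PO4)2(s) <=> 3 Ba^2+ + 2 PO4^3-
Ksp = [Ba^2+]^3[PO4^3-]^2
Precipitation begins when Q = Ksp. With [PO4^3-] = 2.80 × 10^-4 M:
2.76 x 10^-30 = (2.80 × 10^-4)^2 × [Ba^2+]^3
[Ba^2+] = (2.76 x 10^-30 / 7.840 × 10^-8)^(1/3) = 3.28 × 10^-8 M

[Ba^2+] ≈ 3.28e-8 M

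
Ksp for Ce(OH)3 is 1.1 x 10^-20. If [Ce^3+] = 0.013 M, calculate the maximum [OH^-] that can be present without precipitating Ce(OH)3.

Ce(OH)3(s) <=> Ce^3+ + 3 OH^-
Ksp = [Ce^3+][OH^-]^3
Precipitation begins when Q = Ksp. With [Ce^3+] = 0.013 M:
1.1 x 10^-20 = (0.013) × [OH^-]^3
[OH^-] = (1.1 x 10^-20 / 1.3 x 10^-2)^(1/3) = 9.5 x 10^-7 M

9.5 × 10^-7 M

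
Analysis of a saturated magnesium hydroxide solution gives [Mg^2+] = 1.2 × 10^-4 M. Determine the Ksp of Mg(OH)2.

Mg(OH)2(s) ⇌ Mg^2+(aq) + 2 OH^-(aq)
Stoichiometry gives [OH^-] = (2/1)[Mg^2+] = 2.40 × 10^-4 M.
Ksp = [Mg^2+][OH^-]^2
Ksp = 1.2 × 10^-4 × (2.40 x 10^-4)^2 = 6.9 × 10^-12

Ksp ≈ 6.9 × 10^-12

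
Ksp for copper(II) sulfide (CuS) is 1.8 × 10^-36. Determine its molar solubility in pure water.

CuS(s) ⇌ Cu^2+ + S^2-
Ksp = [Cu^2+][S^2-]
With molar solubility s: [Cu^2+] = s, [S^2-] = s.
Ksp = s^2
s = √(1.8 × 10^-36) = 1.3 x 10^-18 M

s = 1.3 x 10^-18 M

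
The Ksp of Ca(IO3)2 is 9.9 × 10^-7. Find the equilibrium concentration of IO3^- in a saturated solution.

[IO3^-] = 1.3 × 10^-2 M

Ca(IO3)2(s) ⇌ Ca^2+(aq) + 2 IO3^-(aq)
Ksp = [Ca^2+][IO3^-]^2
Let s = molar solubility. Then [Ca^2+] = s and [IO3^-] = 2s.
Ksp = s(2s)^2 = 4s^3
s = (9.9 × 10^-7 / 4)^(1/3) = 6.28 × 10^-3 M
[IO3^-] = 2s = 1.3 x 10^-2 M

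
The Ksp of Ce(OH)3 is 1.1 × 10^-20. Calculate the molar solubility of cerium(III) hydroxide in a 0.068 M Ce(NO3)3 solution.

Ce(OH)3(s) ⇌ Ce^3+(aq) + 3 OH^-(aq)
Ksp = [Ce^3+][OH^-]^3
Let s be the molar solubility in this solution. [Ce^3+] = 0.068 + s ≈ 0.068, [OH^-] = 3s (since Ce^3+ from Ce(NO3)3 dominates).
Ksp ≈ 0.068 × (3s)^3
s = 1.8 x 10^-7 M
Check: s = 1.8 × 10^-7 ≪ 0.068, so the approximation is valid.

s ≈ 1.8e-7 M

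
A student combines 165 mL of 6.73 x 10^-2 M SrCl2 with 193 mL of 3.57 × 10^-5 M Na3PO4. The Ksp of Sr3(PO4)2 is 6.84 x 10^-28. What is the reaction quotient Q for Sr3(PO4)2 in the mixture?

Q = 1.11 x 10^-14

Total volume = 165 + 193 = 358 mL.
[Sr^2+] = 6.73 × 10^-2 × (165/358) = 3.102 x 10^-2 M
[PO4^3-] = 3.57 × 10^-5 × (193/358) = 1.925 × 10^-5 M
Sr3(PO4)2(s) ⇌ 3 Sr^2+(aq) + 2 PO4^3-(aq), so Q = [Sr^2+]^3[PO4^3-]^2
Q = (3.102 x 10^-2)^3(1.925 × 10^-5)^2 = 1.11 × 10^-14
Q > Ksp, so Sr3(PO4)2 will precipitate.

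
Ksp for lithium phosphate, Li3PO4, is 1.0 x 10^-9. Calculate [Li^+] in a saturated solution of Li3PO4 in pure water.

[Li^+] = 7.4e-3 M

Li3PO4(s) ⇌ 3 Li^+(aq) + PO4^3-(aq)
Ksp = [Li^+]^3[PO4^3-]
For each mole of Li3PO4 that dissolves: [Li^+] = 3s, [PO4^3-] = s.
Ksp = (3s)^3s = 27s^4
s^4 = 1.0 x 10^-9 / 27, so s = 2.47 × 10^-3 M
[Li^+] = 3s = 7.4 x 10^-3 M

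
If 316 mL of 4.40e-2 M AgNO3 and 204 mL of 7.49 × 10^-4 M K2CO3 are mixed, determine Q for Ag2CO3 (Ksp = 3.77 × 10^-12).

Total volume = 316 + 204 = 520 mL.
[Ag^+] = 4.40 × 10^-2 × (316/520) = 2.674 × 10^-2 M
[CO3^2-] = 7.49 × 10^-4 × (204/520) = 2.938 × 10^-4 M
Ag2CO3(s) <=> 2 Ag^+ + CO3^2-, so Q = [Ag^+]^2[CO3^2-]
Q = (2.674 x 10^-2)^2(2.938 x 10^-4) = 2.10 × 10^-7
Q > Ksp, so Ag2CO3 will precipitate.

2.10 x 10^-7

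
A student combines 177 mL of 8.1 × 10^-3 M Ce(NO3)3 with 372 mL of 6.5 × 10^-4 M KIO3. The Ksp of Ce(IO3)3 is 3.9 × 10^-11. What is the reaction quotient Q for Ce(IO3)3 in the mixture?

Q = 2.2 × 10^-13

Total volume = 177 + 372 = 549 mL.
[Ce^3+] = 8.1 × 10^-3 × (177/549) = 2.61 × 10^-3 M
[IO3^-] = 6.5 × 10^-4 × (372/549) = 4.40 x 10^-4 M
Ce(IO3)3(s) <=> Ce^3+ + 3 IO3^-, so Q = [Ce^3+][IO3^-]^3
Q = (2.61 × 10^-3)(4.40 × 10^-4)^3 = 2.2 × 10^-13
Q < Ksp, so no precipitate of Ce(IO3)3 forms.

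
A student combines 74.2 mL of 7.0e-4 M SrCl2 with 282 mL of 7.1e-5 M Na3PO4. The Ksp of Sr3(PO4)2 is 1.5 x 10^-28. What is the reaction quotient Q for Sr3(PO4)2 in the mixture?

9.8 x 10^-21

Total volume = 74.2 + 282 = 356.2 mL.
[Sr^2+] = 7.0 × 10^-4 × (74.2/356.2) = 1.46 × 10^-4 M
[PO4^3-] = 7.1 x 10^-5 × (282/356.2) = 5.62 x 10^-5 M
Sr3(PO4)2(s) <=> 3 Sr^2+ + 2 PO4^3-, so Q = [Sr^2+]^3[PO4^3-]^2
Q = (1.46 x 10^-4)^3(5.62 × 10^-5)^2 = 9.8 x 10^-21
Q > Ksp, so Sr3(PO4)2 will precipitate.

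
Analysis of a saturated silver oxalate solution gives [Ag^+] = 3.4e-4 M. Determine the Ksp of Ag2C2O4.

Ag2C2O4(s) <=> 2 Ag^+ + C2O4^2-
Stoichiometry gives [C2O4^2-] = (1/2)[Ag^+] = 1.70 x 10^-4 M.
Ksp = [Ag^+]^2[C2O4^2-]
Ksp = (3.4 × 10^-4)^2 × 1.70 x 10^-4 = 2.0 × 10^-11

Ksp ≈ 2.0 x 10^-11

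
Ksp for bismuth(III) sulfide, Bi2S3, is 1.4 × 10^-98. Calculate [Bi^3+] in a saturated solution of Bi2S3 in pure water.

Bi2S3(s) <=> 2 Bi^3+ + 3 S^2-
Ksp = [Bi^3+]^2[S^2-]^3
If s mol/L of Bi2S3 dissolves, [Bi^3+] = 2s and [S^2-] = 3s.
So Ksp = (2s)^2 × (3s)^3 = 108s^5
Solving, s = (1.4 × 10^-98/108)^(1/5) = 1.05 × 10^-20 M
[Bi^3+] = 2s = 2.1 x 10^-20 M

[Bi^3+] = 2.1 × 10^-20 M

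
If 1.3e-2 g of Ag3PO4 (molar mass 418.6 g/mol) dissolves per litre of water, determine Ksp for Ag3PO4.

Molar solubility s = (1.3 × 10^-2 g/L) / (418.6 g/mol) = 3.11 × 10^-5 M.
Ag3PO4(s) <=> 3 Ag^+ + PO4^3-
For each mole of Ag3PO4 that dissolves: [Ag^+] = 3s, [PO4^3-] = s.
Ksp = [Ag^+]^3[PO4^3-]
So Ksp = (3s)^3 × s = 27s^4
Ksp = 27 × (3.11 x 10^-5)^4 = 2.5 × 10^-17

Ksp ≈ 2.5e-17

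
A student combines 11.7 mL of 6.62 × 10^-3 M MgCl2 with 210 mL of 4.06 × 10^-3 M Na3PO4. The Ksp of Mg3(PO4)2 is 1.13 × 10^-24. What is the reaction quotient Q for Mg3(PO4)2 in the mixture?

Total volume = 11.7 + 210 = 221.7 mL.
[Mg^2+] = 6.62 × 10^-3 × (11.7/221.7) = 3.494 × 10^-4 M
[PO4^3-] = 4.06 × 10^-3 × (210/221.7) = 3.846 x 10^-3 M
Mg3(PO4)2(s) ⇌ 3 Mg^2+ + 2 PO4^3-, so Q = [Mg^2+]^3[PO4^3-]^2
Q = (3.494 × 10^-4)^3(3.846 × 10^-3)^2 = 6.31 x 10^-16
Q > Ksp, so Mg3(PO4)2 will precipitate.

Q = 6.31 × 10^-16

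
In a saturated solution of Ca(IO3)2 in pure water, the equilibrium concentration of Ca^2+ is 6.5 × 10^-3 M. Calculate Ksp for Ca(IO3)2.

1.1e-6

Ca(IO3)2(s) ⇌ Ca^2+(aq) + 2 IO3^-(aq)
Stoichiometry gives [IO3^-] = (2/1)[Ca^2+] = 1.30 × 10^-2 M.
Ksp = [Ca^2+][IO3^-]^2
Ksp = 6.5 x 10^-3 × (1.30 × 10^-2)^2 = 1.1 × 10^-6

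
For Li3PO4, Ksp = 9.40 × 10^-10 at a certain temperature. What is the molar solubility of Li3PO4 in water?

Li3PO4(s) ⇌ 3 Li^+(aq) + PO4^3-(aq)
Ksp = [Li^+]^3[PO4^3-]
For each mole of Li3PO4 that dissolves: [Li^+] = 3s, [PO4^3-] = s.
Substituting: Ksp = (3s)^3s = 27s^4
s = (9.40 × 10^-10 / 27)^(1/4) = 2.43 x 10^-3 M

s = 2.43 × 10^-3 M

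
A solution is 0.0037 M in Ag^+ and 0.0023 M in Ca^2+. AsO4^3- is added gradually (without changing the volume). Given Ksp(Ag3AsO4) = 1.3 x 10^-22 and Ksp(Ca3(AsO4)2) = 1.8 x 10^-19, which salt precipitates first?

Ag3AsO4

Each salt begins to precipitate when Q = Ksp, i.e. when [AsO4^3-] reaches its threshold.
For Ag3AsO4: 1.3 x 10^-22 = (0.0037)^3 × [AsO4^3-]  ⇒  [AsO4^3-] = 2.6 × 10^-15 M.
For Ca3(AsO4)2: 1.8 x 10^-19 = (0.0023)^3 × [AsO4^3-]^2  ⇒  [AsO4^3-] = 3.8 × 10^-6 M.
The salt with the lower threshold [AsO4^3-] precipitates first: Ag3AsO4.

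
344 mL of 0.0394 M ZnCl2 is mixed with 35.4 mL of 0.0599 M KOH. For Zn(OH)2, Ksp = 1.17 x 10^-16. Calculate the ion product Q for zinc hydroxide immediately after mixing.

Q ≈ 1.12e-6

Total volume = 344 + 35.4 = 379.4 mL.
[Zn^2+] = 3.94 x 10^-2 × (344/379.4) = 3.572 × 10^-2 M
[OH^-] = 5.99 × 10^-2 × (35.4/379.4) = 5.589 × 10^-3 M
Zn(OH)2(s) ⇌ Zn^2+ + 2 OH^-, so Q = [Zn^2+][OH^-]^2
Q = (3.572 × 10^-2)(5.589 x 10^-3)^2 = 1.12 × 10^-6
Q > Ksp, so Zn(OH)2 will precipitate.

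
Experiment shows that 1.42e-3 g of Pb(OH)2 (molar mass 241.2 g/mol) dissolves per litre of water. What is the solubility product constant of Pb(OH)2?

Molar solubility s = (1.42 x 10^-3 g/L) / (241.2 g/mol) = 5.887 × 10^-6 M.
Pb(OH)2(s) ⇌ Pb^2+ + 2 OH^-
For each mole of Pb(OH)2 that dissolves: [Pb^2+] = s, [OH^-] = 2s.
Ksp = [Pb^2+][OH^-]^2
So Ksp = s × (2s)^2 = 4s^3
With s = 5.887 x 10^-6: Ksp = 8.16 x 10^-16

Ksp ≈ 8.16 × 10^-16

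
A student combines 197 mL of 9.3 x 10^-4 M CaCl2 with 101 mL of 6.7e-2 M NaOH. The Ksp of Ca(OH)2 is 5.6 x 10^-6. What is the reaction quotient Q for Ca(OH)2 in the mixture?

Total volume = 197 + 101 = 298 mL.
[Ca^2+] = 9.3 x 10^-4 × (197/298) = 6.15 x 10^-4 M
[OH^-] = 6.7 x 10^-2 × (101/298) = 2.27 × 10^-2 M
Ca(OH)2(s) ⇌ Ca^2+(aq) + 2 OH^-(aq), so Q = [Ca^2+][OH^-]^2
Q = (6.15 × 10^-4)(2.27 × 10^-2)^2 = 3.2 × 10^-7
Q < Ksp, so no precipitate of Ca(OH)2 forms.

Q = 3.2e-7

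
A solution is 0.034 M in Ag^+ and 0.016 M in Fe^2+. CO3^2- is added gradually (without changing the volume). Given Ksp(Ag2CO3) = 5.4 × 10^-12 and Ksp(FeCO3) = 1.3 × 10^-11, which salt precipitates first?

Precipitation of each salt starts when its ion product equals its Ksp.
For Ag2CO3: 5.4 × 10^-12 = (0.034)^2 × [CO3^2-]  ⇒  [CO3^2-] = 4.7 x 10^-9 M.
For FeCO3: 1.3 × 10^-11 = 0.016 × [CO3^2-]  ⇒  [CO3^2-] = 8.1 x 10^-10 M.
The salt with the lower threshold [CO3^2-] precipitates first: FeCO3.

FeCO3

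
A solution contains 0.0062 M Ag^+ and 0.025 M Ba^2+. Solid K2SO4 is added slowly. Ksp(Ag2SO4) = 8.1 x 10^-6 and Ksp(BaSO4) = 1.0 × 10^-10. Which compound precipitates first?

Each salt begins to precipitate when Q = Ksp, i.e. when [SO4^2-] reaches its threshold.
For Ag2SO4: 8.1 x 10^-6 = (0.0062)^2 × [SO4^2-]  ⇒  [SO4^2-] = 2.1 x 10^-1 M.
For BaSO4: 1.0 × 10^-10 = 0.025 × [SO4^2-]  ⇒  [SO4^2-] = 4.0 × 10^-9 M.
The salt with the lower threshold [SO4^2-] precipitates first: BaSO4.

BaSO4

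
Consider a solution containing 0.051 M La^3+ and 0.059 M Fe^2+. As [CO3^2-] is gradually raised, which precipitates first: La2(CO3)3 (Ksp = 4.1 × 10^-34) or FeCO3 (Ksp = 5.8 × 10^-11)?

Each salt begins to precipitate when Q = Ksp, i.e. when [CO3^2-] reaches its threshold.
For La2(CO3)3: 4.1 × 10^-34 = (0.051)^2 × [CO3^2-]^3  ⇒  [CO3^2-] = 5.4 × 10^-11 M.
For FeCO3: 5.8 × 10^-11 = 0.059 × [CO3^2-]  ⇒  [CO3^2-] = 9.8 × 10^-10 M.
The salt with the lower threshold [CO3^2-] precipitates first: La2(CO3)3.

La2(CO3)3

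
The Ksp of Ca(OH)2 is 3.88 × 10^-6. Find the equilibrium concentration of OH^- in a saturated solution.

[OH^-] ≈ 1.98 x 10^-2 M

Ca(OH)2(s) ⇌ Ca^2+(aq) + 2 OH^-(aq)
Ksp = [Ca^2+][OH^-]^2
Let s = molar solubility. Then [Ca^2+] = s and [OH^-] = 2s.
So Ksp = s × (2s)^2 = 4s^3
s = (3.88 × 10^-6 / 4)^(1/3) = 9.899 × 10^-3 M
[OH^-] = 2s = 1.98 × 10^-2 M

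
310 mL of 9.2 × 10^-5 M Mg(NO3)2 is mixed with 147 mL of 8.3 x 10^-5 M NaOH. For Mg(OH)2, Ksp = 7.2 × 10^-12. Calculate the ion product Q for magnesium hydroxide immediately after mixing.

Total volume = 310 + 147 = 457 mL.
[Mg^2+] = 9.2 x 10^-5 × (310/457) = 6.24 x 10^-5 M
[OH^-] = 8.3 × 10^-5 × (147/457) = 2.67 × 10^-5 M
Mg(OH)2(s) ⇌ Mg^2+ + 2 OH^-, so Q = [Mg^2+][OH^-]^2
Q = (6.24 x 10^-5)(2.67 x 10^-5)^2 = 4.4 × 10^-14
Q < Ksp, so no precipitate of Mg(OH)2 forms.

Q = 4.4 × 10^-14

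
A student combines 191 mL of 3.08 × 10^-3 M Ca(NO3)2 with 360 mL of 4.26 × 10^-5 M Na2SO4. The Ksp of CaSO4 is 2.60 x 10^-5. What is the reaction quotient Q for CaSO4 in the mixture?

Total volume = 191 + 360 = 551 mL.
[Ca^2+] = 3.08 × 10^-3 × (191/551) = 1.068 x 10^-3 M
[SO4^2-] = 4.26 x 10^-5 × (360/551) = 2.783 × 10^-5 M
CaSO4(s) ⇌ Ca^2+(aq) + SO4^2-(aq), so Q = [Ca^2+][SO4^2-]
Q = (1.068 × 10^-3)(2.783 x 10^-5) = 2.97 x 10^-8
Q < Ksp, so no precipitate of CaSO4 forms.

Q = 2.97 x 10^-8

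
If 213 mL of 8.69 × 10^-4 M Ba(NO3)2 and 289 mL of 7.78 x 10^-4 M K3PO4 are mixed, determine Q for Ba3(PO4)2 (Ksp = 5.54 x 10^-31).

1.01e-17

Total volume = 213 + 289 = 502 mL.
[Ba^2+] = 8.69 × 10^-4 × (213/502) = 3.687 × 10^-4 M
[PO4^3-] = 7.78 × 10^-4 × (289/502) = 4.479 × 10^-4 M
Ba3(PO4)2(s) <=> 3 Ba^2+ + 2 PO4^3-, so Q = [Ba^2+]^3[PO4^3-]^2
Q = (3.687 x 10^-4)^3(4.479 × 10^-4)^2 = 1.01 × 10^-17
Q > Ksp, so Ba3(PO4)2 will precipitate.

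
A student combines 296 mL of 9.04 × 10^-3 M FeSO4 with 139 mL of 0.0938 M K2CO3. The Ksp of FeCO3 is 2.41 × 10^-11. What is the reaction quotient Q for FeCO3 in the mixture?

1.84e-4

Total volume = 296 + 139 = 435 mL.
[Fe^2+] = 9.04 × 10^-3 × (296/435) = 6.151 × 10^-3 M
[CO3^2-] = 9.38 × 10^-2 × (139/435) = 2.997 × 10^-2 M
FeCO3(s) ⇌ Fe^2+(aq) + CO3^2-(aq), so Q = [Fe^2+][CO3^2-]
Q = (6.151 × 10^-3)(2.997 x 10^-2) = 1.84 × 10^-4
Q > Ksp, so FeCO3 will precipitate.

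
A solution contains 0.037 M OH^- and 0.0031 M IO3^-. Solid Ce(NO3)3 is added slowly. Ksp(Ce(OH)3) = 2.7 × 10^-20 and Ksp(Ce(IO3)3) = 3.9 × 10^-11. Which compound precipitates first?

Precipitation of each salt starts when its ion product equals its Ksp.
For Ce(OH)3: 2.7 × 10^-20 = (0.037)^3 × [Ce^3+]  ⇒  [Ce^3+] = 5.3 x 10^-16 M.
For Ce(IO3)3: 3.9 × 10^-11 = (0.0031)^3 × [Ce^3+]  ⇒  [Ce^3+] = 1.3 × 10^-3 M.
The salt with the lower threshold [Ce^3+] precipitates first: Ce(OH)3.

Ce(OH)3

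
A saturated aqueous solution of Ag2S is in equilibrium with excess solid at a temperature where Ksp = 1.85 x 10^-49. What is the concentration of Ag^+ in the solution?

[Ag^+] ≈ 7.18 × 10^-17 M

Ag2S(s) ⇌ 2 Ag^+(aq) + S^2-(aq)
Ksp = [Ag^+]^2[S^2-]
If s mol/L of Ag2S dissolves, [Ag^+] = 2s and [S^2-] = s.
Ksp = (2s)^2s = 4s^3
s = (1.85 x 10^-49 / 4)^(1/3) = 3.590 × 10^-17 M
[Ag^+] = 2s = 7.18 × 10^-17 M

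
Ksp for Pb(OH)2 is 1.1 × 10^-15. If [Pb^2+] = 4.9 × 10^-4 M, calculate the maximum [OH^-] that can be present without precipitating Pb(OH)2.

[OH^-] = 1.5 × 10^-6 M

Pb(OH)2(s) ⇌ Pb^2+ + 2 OH^-
Ksp = [Pb^2+][OH^-]^2
Precipitation begins when Q = Ksp. With [Pb^2+] = 4.9 × 10^-4 M:
1.1 × 10^-15 = (4.9 × 10^-4) × [OH^-]^2
[OH^-] = (1.1 × 10^-15 / 4.9 × 10^-4)^(1/2) = 1.5 × 10^-6 M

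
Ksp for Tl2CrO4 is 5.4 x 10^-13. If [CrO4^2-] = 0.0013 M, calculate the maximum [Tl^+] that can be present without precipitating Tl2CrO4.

Tl2CrO4(s) ⇌ 2 Tl^+(aq) + CrO4^2-(aq)
Ksp = [Tl^+]^2[CrO4^2-]
Precipitation begins when Q = Ksp. With [CrO4^2-] = 0.0013 M:
5.4 x 10^-13 = (0.0013) × [Tl^+]^2
[Tl^+] = (5.4 x 10^-13 / 1.3 x 10^-3)^(1/2) = 2.0 × 10^-5 M

[Tl^+] = 2.0e-5 M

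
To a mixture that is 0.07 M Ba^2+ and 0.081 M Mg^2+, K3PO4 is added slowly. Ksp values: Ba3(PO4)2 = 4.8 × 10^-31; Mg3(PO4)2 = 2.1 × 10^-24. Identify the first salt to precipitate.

Ba3(PO4)2

Precipitation of each salt starts when its ion product equals its Ksp.
For Ba3(PO4)2: 4.8 × 10^-31 = (0.07)^3 × [PO4^3-]^2  ⇒  [PO4^3-] = 3.7 × 10^-14 M.
For Mg3(PO4)2: 2.1 × 10^-24 = (0.081)^3 × [PO4^3-]^2  ⇒  [PO4^3-] = 6.3 × 10^-11 M.
The salt with the lower threshold [PO4^3-] precipitates first: Ba3(PO4)2.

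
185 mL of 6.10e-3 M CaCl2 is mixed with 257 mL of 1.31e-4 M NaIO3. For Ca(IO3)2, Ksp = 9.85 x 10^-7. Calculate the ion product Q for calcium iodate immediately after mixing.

Q ≈ 1.48 x 10^-11

Total volume = 185 + 257 = 442 mL.
[Ca^2+] = 6.10 × 10^-3 × (185/442) = 2.553 × 10^-3 M
[IO3^-] = 1.31 x 10^-4 × (257/442) = 7.617 × 10^-5 M
Ca(IO3)2(s) <=> Ca^2+(aq) + 2 IO3^-(aq), so Q = [Ca^2+][IO3^-]^2
Q = (2.553 x 10^-3)(7.617 x 10^-5)^2 = 1.48 × 10^-11
Q < Ksp, so no precipitate of Ca(IO3)2 forms.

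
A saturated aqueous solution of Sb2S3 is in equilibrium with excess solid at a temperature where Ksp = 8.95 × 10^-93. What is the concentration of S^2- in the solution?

[S^2-] = 4.58 × 10^-19 M

Sb2S3(s) <=> 2 Sb^3+ + 3 S^2-
Ksp = [Sb^3+]^2[S^2-]^3
For each mole of Sb2S3 that dissolves: [Sb^3+] = 2s, [S^2-] = 3s.
So Ksp = (2s)^2 × (3s)^3 = 108s^5
s^5 = 8.95 × 10^-93 / 108, so s = 1.526 × 10^-19 M
[S^2-] = 3s = 4.58 × 10^-19 M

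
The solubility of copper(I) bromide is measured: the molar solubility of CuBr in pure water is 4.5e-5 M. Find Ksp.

Ksp = 2.0 x 10^-9

CuBr(s) <=> Cu^+(aq) + Br^-(aq)
For each mole of CuBr that dissolves: [Cu^+] = s, [Br^-] = s.
Ksp = [Cu^+][Br^-]
Ksp = s^2
Ksp = (4.5 x 10^-5)^2 = 2.0 × 10^-9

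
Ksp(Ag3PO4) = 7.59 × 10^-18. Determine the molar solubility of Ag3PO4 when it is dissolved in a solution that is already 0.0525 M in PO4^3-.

s = 1.75 x 10^-6 M

Ag3PO4(s) ⇌ 3 Ag^+ + PO4^3-
Ksp = [Ag^+]^3[PO4^3-]
Let s be the molar solubility in this solution. [Ag^+] = 3s, [PO4^3-] = 0.0525 + s ≈ 0.0525 (common-ion effect: PO4^3- is already 0.0525 M).
Ksp ≈ (3s)^3 × 0.0525
s = 1.75 × 10^-6 M
Check: s = 1.7 x 10^-6 ≪ 0.0525, so the approximation is valid.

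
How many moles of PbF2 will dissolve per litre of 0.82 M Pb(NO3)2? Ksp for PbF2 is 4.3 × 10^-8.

PbF2(s) ⇌ Pb^2+(aq) + 2 F^-(aq)
Ksp = [Pb^2+][F^-]^2
Let s be the molar solubility in this solution. [Pb^2+] = 0.82 + s ≈ 0.82, [F^-] = 2s (Ksp is small, so little additional dissolves).
Ksp ≈ 0.82 × (2s)^2
s = 1.1 x 10^-4 M
Check: s = 1.1 x 10^-4 ≪ 0.82, so the approximation is valid.

s ≈ 1.1 x 10^-4 M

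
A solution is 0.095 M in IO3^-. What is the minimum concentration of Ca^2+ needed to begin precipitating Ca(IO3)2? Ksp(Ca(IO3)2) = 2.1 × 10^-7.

[Ca^2+] = 2.3 × 10^-5 M

Ca(IO3)2(s) ⇌ Ca^2+(aq) + 2 IO3^-(aq)
Ksp = [Ca^2+][IO3^-]^2
Precipitation begins when Q = Ksp. With [IO3^-] = 0.095 M:
2.1 × 10^-7 = (0.095)^2 × [Ca^2+]
[Ca^2+] = (2.1 × 10^-7 / 9.03 x 10^-3) = 2.3 × 10^-5 M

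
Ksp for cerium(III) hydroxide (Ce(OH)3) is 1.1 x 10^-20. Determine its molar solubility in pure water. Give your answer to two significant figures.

Ce(OH)3(s) <=> Ce^3+(aq) + 3 OH^-(aq)
Ksp = [Ce^3+][OH^-]^3
For each mole of Ce(OH)3 that dissolves: [Ce^3+] = s, [OH^-] = 3s.
So Ksp = s × (3s)^3 = 27s^4
Solving, s = (1.1 x 10^-20/27)^(1/4) = 4.5 × 10^-6 M

4.5e-6 M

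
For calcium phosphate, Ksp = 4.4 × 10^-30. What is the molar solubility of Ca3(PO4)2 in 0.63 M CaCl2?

Ca3(PO4)2(s) ⇌ 3 Ca^2+ + 2 PO4^3-
Ksp = [Ca^2+]^3[PO4^3-]^2
If s mol/L dissolves here, [Ca^2+] = 0.63 + 3s ≈ 0.63, [PO4^3-] = 2s (Ksp is small, so little additional dissolves).
Ksp ≈ (0.63)^3 × (2s)^2
s = 2.1 × 10^-15 M
Check: 3s = 6.3 × 10^-15 ≪ 0.63, so the approximation is valid.

s = 2.1 x 10^-15 M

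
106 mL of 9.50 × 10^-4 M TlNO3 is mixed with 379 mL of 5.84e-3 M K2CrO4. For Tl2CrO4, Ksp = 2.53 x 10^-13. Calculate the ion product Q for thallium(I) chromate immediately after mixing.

Q ≈ 1.97 × 10^-10

Total volume = 106 + 379 = 485 mL.
[Tl^+] = 9.50 x 10^-4 × (106/485) = 2.076 x 10^-4 M
[CrO4^2-] = 5.84 x 10^-3 × (379/485) = 4.564 × 10^-3 M
Tl2CrO4(s) ⇌ 2 Tl^+(aq) + CrO4^2-(aq), so Q = [Tl^+]^2[CrO4^2-]
Q = (2.076 × 10^-4)^2(4.564 x 10^-3) = 1.97 × 10^-10
Q > Ksp, so Tl2CrO4 will precipitate.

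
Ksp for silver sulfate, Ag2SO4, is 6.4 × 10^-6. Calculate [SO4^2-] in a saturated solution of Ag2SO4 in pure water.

Ag2SO4(s) ⇌ 2 Ag^+ + SO4^2-
Ksp = [Ag^+]^2[SO4^2-]
With molar solubility s: [Ag^+] = 2s, [SO4^2-] = s.
So Ksp = (2s)^2 × s = 4s^3
Solving, s = (6.4 × 10^-6/4)^(1/3) = 1.17 x 10^-2 M
[SO4^2-] = s = 1.2 x 10^-2 M

[SO4^2-] ≈ 1.2 x 10^-2 M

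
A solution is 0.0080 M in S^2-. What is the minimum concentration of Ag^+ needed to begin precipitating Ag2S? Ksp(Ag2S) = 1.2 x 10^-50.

1.2e-24 M

Ag2S(s) ⇌ 2 Ag^+ + S^2-
Ksp = [Ag^+]^2[S^2-]
Precipitation begins when Q = Ksp. With [S^2-] = 0.0080 M:
1.2 x 10^-50 = (0.0080) × [Ag^+]^2
[Ag^+] = (1.2 x 10^-50 / 8.0 × 10^-3)^(1/2) = 1.2 × 10^-24 M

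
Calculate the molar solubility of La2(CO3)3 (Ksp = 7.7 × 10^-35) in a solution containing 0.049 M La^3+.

La2(CO3)3(s) ⇌ 2 La^3+ + 3 CO3^2-
Ksp = [La^3+]^2[CO3^2-]^3
Let s be the molar solubility in this solution. [La^3+] = 0.049 + 2s ≈ 0.049, [CO3^2-] = 3s (common-ion effect: La^3+ is already 0.049 M).
Ksp ≈ (0.049)^2 × (3s)^3
s = 1.1 x 10^-11 M
Check: 2s = 2.1 x 10^-11 ≪ 0.049, so the approximation is valid.

s = 1.1 × 10^-11 M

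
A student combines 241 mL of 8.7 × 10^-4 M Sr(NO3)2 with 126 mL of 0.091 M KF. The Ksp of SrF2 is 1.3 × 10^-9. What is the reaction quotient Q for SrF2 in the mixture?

Q ≈ 5.6 x 10^-7

Total volume = 241 + 126 = 367 mL.
[Sr^2+] = 8.7 × 10^-4 × (241/367) = 5.71 x 10^-4 M
[F^-] = 9.1 × 10^-2 × (126/367) = 3.12 × 10^-2 M
SrF2(s) ⇌ Sr^2+(aq) + 2 F^-(aq), so Q = [Sr^2+][F^-]^2
Q = (5.71 × 10^-4)(3.12 x 10^-2)^2 = 5.6 × 10^-7
Q > Ksp, so SrF2 will precipitate.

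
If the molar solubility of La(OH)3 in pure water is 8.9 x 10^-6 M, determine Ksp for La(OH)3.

La(OH)3(s) <=> La^3+(aq) + 3 OH^-(aq)
Let s = molar solubility. Then [La^3+] = s and [OH^-] = 3s.
Ksp = [La^3+][OH^-]^3
Ksp = s(3s)^3 = 27s^4
With s = 8.9 × 10^-6: Ksp = 1.7 × 10^-19

1.7e-19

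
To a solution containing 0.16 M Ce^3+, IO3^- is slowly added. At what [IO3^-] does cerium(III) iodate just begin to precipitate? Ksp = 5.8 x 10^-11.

[IO3^-] ≈ 7.1 x 10^-4 M

Ce(IO3)3(s) ⇌ Ce^3+ + 3 IO3^-
Ksp = [Ce^3+][IO3^-]^3
Precipitation begins when Q = Ksp. With [Ce^3+] = 0.16 M:
5.8 x 10^-11 = (0.16) × [IO3^-]^3
[IO3^-] = (5.8 x 10^-11 / 1.6 × 10^-1)^(1/3) = 7.1 × 10^-4 M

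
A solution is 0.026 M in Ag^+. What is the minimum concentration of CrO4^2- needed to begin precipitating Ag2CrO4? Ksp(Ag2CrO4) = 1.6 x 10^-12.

[CrO4^2-] = 2.4e-9 M

Ag2CrO4(s) <=> 2 Ag^+(aq) + CrO4^2-(aq)
Ksp = [Ag^+]^2[CrO4^2-]
Precipitation begins when Q = Ksp. With [Ag^+] = 0.026 M:
1.6 x 10^-12 = (0.026)^2 × [CrO4^2-]
[CrO4^2-] = (1.6 x 10^-12 / 6.76 × 10^-4) = 2.4 × 10^-9 M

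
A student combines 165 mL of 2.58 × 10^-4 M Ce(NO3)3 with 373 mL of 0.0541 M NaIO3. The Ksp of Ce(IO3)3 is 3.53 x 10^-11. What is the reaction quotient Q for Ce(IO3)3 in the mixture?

4.18 × 10^-9

Total volume = 165 + 373 = 538 mL.
[Ce^3+] = 2.58 × 10^-4 × (165/538) = 7.913 × 10^-5 M
[IO3^-] = 5.41 × 10^-2 × (373/538) = 3.751 × 10^-2 M
Ce(IO3)3(s) ⇌ Ce^3+ + 3 IO3^-, so Q = [Ce^3+][IO3^-]^3
Q = (7.913 x 10^-5)(3.751 x 10^-2)^3 = 4.18 × 10^-9
Q > Ksp, so Ce(IO3)3 will precipitate.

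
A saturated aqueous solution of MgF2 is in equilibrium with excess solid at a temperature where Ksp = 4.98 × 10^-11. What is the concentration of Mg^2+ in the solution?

MgF2(s) ⇌ Mg^2+(aq) + 2 F^-(aq)
Ksp = [Mg^2+][F^-]^2
For each mole of MgF2 that dissolves: [Mg^2+] = s, [F^-] = 2s.
So Ksp = s × (2s)^2 = 4s^3
s = (4.98 × 10^-11 / 4)^(1/3) = 2.318 × 10^-4 M
[Mg^2+] = s = 2.32 x 10^-4 M

[Mg^2+] = 2.32e-4 M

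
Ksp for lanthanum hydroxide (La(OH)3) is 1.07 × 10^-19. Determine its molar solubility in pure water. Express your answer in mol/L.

La(OH)3(s) <=> La^3+(aq) + 3 OH^-(aq)
Ksp = [La^3+][OH^-]^3
With molar solubility s: [La^3+] = s, [OH^-] = 3s.
Substituting: Ksp = s(3s)^3 = 27s^4
Solving, s = (1.07 × 10^-19/27)^(1/4) = 7.93 x 10^-6 M

s = 7.93 × 10^-6 M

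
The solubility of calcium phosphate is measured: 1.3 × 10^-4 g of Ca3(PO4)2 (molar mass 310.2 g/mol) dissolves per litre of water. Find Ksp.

Molar solubility s = (1.3 x 10^-4 g/L) / (310.2 g/mol) = 4.19 × 10^-7 M.
Ca3(PO4)2(s) ⇌ 3 Ca^2+ + 2 PO4^3-
If s mol/L of Ca3(PO4)2 dissolves, [Ca^2+] = 3s and [PO4^3-] = 2s.
Ksp = [Ca^2+]^3[PO4^3-]^2
Substituting: Ksp = (3s)^3(2s)^2 = 108s^5
Ksp = 108 × (4.19 x 10^-7)^5 = 1.4 × 10^-30

Ksp ≈ 1.4 × 10^-30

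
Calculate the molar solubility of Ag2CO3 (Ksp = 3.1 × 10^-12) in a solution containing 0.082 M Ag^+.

Ag2CO3(s) ⇌ 2 Ag^+(aq) + CO3^2-(aq)
Ksp = [Ag^+]^2[CO3^2-]
Let s = moles of Ag2CO3 that dissolve per litre. [Ag^+] = 0.082 + 2s ≈ 0.082, [CO3^2-] = s (since the Ag^+ already present dominates).
Ksp ≈ (0.082)^2 × s
s = 4.6 x 10^-10 M
Check: 2s = 9.2 x 10^-10 ≪ 0.082, so the approximation is valid.

s = 4.6 x 10^-10 M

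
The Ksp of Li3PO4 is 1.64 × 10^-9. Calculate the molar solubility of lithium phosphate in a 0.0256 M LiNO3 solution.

Li3PO4(s) ⇌ 3 Li^+(aq) + PO4^3-(aq)
Ksp = [Li^+]^3[PO4^3-]
Let s = moles of Li3PO4 that dissolve per litre. [Li^+] = 0.0256 + 3s ≈ 0.0256, [PO4^3-] = s (since Li^+ from LiNO3 dominates).
Ksp ≈ (0.0256)^3 × s
s = 9.78 x 10^-5 M
Check: 3s = 2.9 x 10^-4 ≪ 0.0256, so the approximation is valid.

9.78 x 10^-5 M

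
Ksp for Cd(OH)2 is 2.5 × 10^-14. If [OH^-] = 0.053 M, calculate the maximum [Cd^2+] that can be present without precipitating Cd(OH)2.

Cd(OH)2(s) <=> Cd^2+(aq) + 2 OH^-(aq)
Ksp = [Cd^2+][OH^-]^2
Precipitation begins when Q = Ksp. With [OH^-] = 0.053 M:
2.5 × 10^-14 = (0.053)^2 × [Cd^2+]
[Cd^2+] = (2.5 × 10^-14 / 2.81 × 10^-3) = 8.9 × 10^-12 M

8.9 x 10^-12 M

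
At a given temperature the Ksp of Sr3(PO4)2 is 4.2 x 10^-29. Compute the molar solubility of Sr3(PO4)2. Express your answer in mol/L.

Sr3(PO4)2(s) ⇌ 3 Sr^2+(aq) + 2 PO4^3-(aq)
Ksp = [Sr^2+]^3[PO4^3-]^2
For each mole of Sr3(PO4)2 that dissolves: [Sr^2+] = 3s, [PO4^3-] = 2s.
Substituting: Ksp = (3s)^3(2s)^2 = 108s^5
s^5 = 4.2 x 10^-29 / 108, so s = 8.3 × 10^-7 M

s ≈ 8.3 × 10^-7 M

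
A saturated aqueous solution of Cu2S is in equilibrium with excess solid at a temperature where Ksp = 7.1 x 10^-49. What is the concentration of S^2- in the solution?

[S^2-] ≈ 5.6 × 10^-17 M

Cu2S(s) ⇌ 2 Cu^+ + S^2-
Ksp = [Cu^+]^2[S^2-]
For each mole of Cu2S that dissolves: [Cu^+] = 2s, [S^2-] = s.
So Ksp = (2s)^2 × s = 4s^3
s = (7.1 x 10^-49 / 4)^(1/3) = 5.62 × 10^-17 M
[S^2-] = s = 5.6 x 10^-17 M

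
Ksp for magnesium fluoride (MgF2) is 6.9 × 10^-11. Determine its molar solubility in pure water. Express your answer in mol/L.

s = 2.6 × 10^-4 M

MgF2(s) <=> Mg^2+ + 2 F^-
Ksp = [Mg^2+][F^-]^2
For each mole of MgF2 that dissolves: [Mg^2+] = s, [F^-] = 2s.
Substituting: Ksp = s(2s)^2 = 4s^3
s = (6.9 × 10^-11 / 4)^(1/3) = 2.6 × 10^-4 M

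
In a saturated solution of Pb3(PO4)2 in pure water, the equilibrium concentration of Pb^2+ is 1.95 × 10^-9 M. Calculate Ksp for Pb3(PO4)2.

Ksp = 1.25 × 10^-44

Pb3(PO4)2(s) <=> 3 Pb^2+(aq) + 2 PO4^3-(aq)
Stoichiometry gives [PO4^3-] = (2/3)[Pb^2+] = 1.300 × 10^-9 M.
Ksp = [Pb^2+]^3[PO4^3-]^2
Ksp = (1.95 × 10^-9)^3 × (1.300 × 10^-9)^2 = 1.25 x 10^-44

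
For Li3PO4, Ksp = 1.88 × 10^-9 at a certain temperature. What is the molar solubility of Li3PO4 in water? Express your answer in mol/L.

s = 2.89 × 10^-3 M

Li3PO4(s) ⇌ 3 Li^+(aq) + PO4^3-(aq)
Ksp = [Li^+]^3[PO4^3-]
If s mol/L of Li3PO4 dissolves, [Li^+] = 3s and [PO4^3-] = s.
Ksp = (3s)^3s = 27s^4
s^4 = 1.88 × 10^-9 / 27, so s = 2.89 × 10^-3 M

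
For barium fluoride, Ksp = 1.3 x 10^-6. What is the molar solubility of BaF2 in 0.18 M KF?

BaF2(s) ⇌ Ba^2+(aq) + 2 F^-(aq)
Ksp = [Ba^2+][F^-]^2
Let s = moles of BaF2 that dissolve per litre. [Ba^2+] = s, [F^-] = 0.18 + 2s ≈ 0.18 (since F^- from KF dominates).
Ksp ≈ s × (0.18)^2
s = 4.0 × 10^-5 M
Check: 2s = 8.0 x 10^-5 ≪ 0.18, so the approximation is valid.

s ≈ 4.0 x 10^-5 M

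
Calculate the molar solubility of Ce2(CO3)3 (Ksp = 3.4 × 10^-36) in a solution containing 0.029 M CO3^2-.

1.9e-16 M

Ce2(CO3)3(s) <=> 2 Ce^3+(aq) + 3 CO3^2-(aq)
Ksp = [Ce^3+]^2[CO3^2-]^3
If s mol/L dissolves here, [Ce^3+] = 2s, [CO3^2-] = 0.029 + 3s ≈ 0.029 (Ksp is small, so little additional dissolves).
Ksp ≈ (2s)^2 × (0.029)^3
s = 1.9 x 10^-16 M
Check: 3s = 5.6 x 10^-16 ≪ 0.029, so the approximation is valid.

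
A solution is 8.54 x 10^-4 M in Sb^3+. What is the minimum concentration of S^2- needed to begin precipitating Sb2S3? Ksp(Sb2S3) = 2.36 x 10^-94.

[S^2-] = 6.87 x 10^-30 M

Sb2S3(s) <=> 2 Sb^3+ + 3 S^2-
Ksp = [Sb^3+]^2[S^2-]^3
Precipitation begins when Q = Ksp. With [Sb^3+] = 8.54 x 10^-4 M:
2.36 x 10^-94 = (8.54 x 10^-4)^2 × [S^2-]^3
[S^2-] = (2.36 x 10^-94 / 7.293 × 10^-7)^(1/3) = 6.87 × 10^-30 M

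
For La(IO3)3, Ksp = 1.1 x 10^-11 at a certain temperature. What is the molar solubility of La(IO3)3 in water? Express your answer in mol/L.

La(IO3)3(s) ⇌ La^3+ + 3 IO3^-
Ksp = [La^3+][IO3^-]^3
With molar solubility s: [La^3+] = s, [IO3^-] = 3s.
Ksp = s(3s)^3 = 27s^4
s^4 = 1.1 x 10^-11 / 27, so s = 8.0 × 10^-4 M

s = 8.0 × 10^-4 M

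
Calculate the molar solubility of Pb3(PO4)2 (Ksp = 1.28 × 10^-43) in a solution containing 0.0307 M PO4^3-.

s = 1.71 × 10^-14 M

Pb3(PO4)2(s) ⇌ 3 Pb^2+ + 2 PO4^3-
Ksp = [Pb^2+]^3[PO4^3-]^2
Let s be the molar solubility in this solution. [Pb^2+] = 3s, [PO4^3-] = 0.0307 + 2s ≈ 0.0307 (Ksp is small, so little additional dissolves).
Ksp ≈ (3s)^3 × (0.0307)^2
s = 1.71 × 10^-14 M
Check: 2s = 3.4 × 10^-14 ≪ 0.0307, so the approximation is valid.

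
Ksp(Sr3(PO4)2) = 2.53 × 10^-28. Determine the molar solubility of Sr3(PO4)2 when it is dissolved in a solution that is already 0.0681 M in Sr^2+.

s = 4.48 × 10^-13 M

Sr3(PO4)2(s) ⇌ 3 Sr^2+(aq) + 2 PO4^3-(aq)
Ksp = [Sr^2+]^3[PO4^3-]^2
If s mol/L dissolves here, [Sr^2+] = 0.0681 + 3s ≈ 0.0681, [PO4^3-] = 2s (since the Sr^2+ already present dominates).
Ksp ≈ (0.0681)^3 × (2s)^2
s = 4.48 x 10^-13 M
Check: 3s = 1.3 x 10^-12 ≪ 0.0681, so the approximation is valid.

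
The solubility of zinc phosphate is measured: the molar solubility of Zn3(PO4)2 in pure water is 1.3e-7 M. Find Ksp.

Ksp ≈ 4.0 x 10^-33

Zn3(PO4)2(s) <=> 3 Zn^2+ + 2 PO4^3-
Let s = molar solubility. Then [Zn^2+] = 3s and [PO4^3-] = 2s.
Ksp = [Zn^2+]^3[PO4^3-]^2
Substituting: Ksp = (3s)^3(2s)^2 = 108s^5
Ksp = 108 × (1.3 x 10^-7)^5 = 4.0 x 10^-33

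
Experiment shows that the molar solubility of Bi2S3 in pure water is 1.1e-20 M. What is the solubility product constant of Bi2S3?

1.7e-98

Bi2S3(s) ⇌ 2 Bi^3+(aq) + 3 S^2-(aq)
If s mol/L of Bi2S3 dissolves, [Bi^3+] = 2s and [S^2-] = 3s.
Ksp = [Bi^3+]^2[S^2-]^3
Substituting: Ksp = (2s)^2(3s)^3 = 108s^5
With s = 1.1 × 10^-20: Ksp = 1.7 x 10^-98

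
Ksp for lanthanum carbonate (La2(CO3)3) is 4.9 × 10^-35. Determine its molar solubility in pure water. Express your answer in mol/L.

La2(CO3)3(s) <=> 2 La^3+ + 3 CO3^2-
Ksp = [La^3+]^2[CO3^2-]^3
If s mol/L of La2(CO3)3 dissolves, [La^3+] = 2s and [CO3^2-] = 3s.
So Ksp = (2s)^2 × (3s)^3 = 108s^5
Solving, s = (4.9 × 10^-35/108)^(1/5) = 5.4 × 10^-8 M

s = 5.4e-8 M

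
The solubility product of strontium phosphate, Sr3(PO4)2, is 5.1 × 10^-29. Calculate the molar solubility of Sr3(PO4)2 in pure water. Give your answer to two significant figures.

s = 8.6e-7 M

Sr3(PO4)2(s) ⇌ 3 Sr^2+ + 2 PO4^3-
Ksp = [Sr^2+]^3[PO4^3-]^2
If s mol/L of Sr3(PO4)2 dissolves, [Sr^2+] = 3s and [PO4^3-] = 2s.
So Ksp = (3s)^3 × (2s)^2 = 108s^5
s^5 = 5.1 × 10^-29 / 108, so s = 8.6 × 10^-7 M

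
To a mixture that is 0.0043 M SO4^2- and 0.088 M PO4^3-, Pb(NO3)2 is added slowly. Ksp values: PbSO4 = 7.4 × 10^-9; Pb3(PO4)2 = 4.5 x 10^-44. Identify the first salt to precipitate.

Pb3(PO4)2

Each salt begins to precipitate when Q = Ksp, i.e. when [Pb^2+] reaches its threshold.
For PbSO4: 7.4 × 10^-9 = 0.0043 × [Pb^2+]  ⇒  [Pb^2+] = 1.7 × 10^-6 M.
For Pb3(PO4)2: 4.5 x 10^-44 = (0.088)^2 × [Pb^2+]^3  ⇒  [Pb^2+] = 1.8 × 10^-14 M.
The salt with the lower threshold [Pb^2+] precipitates first: Pb3(PO4)2.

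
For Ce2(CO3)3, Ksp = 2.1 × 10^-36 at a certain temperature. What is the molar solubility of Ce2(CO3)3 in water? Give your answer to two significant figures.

Ce2(CO3)3(s) ⇌ 2 Ce^3+ + 3 CO3^2-
Ksp = [Ce^3+]^2[CO3^2-]^3
With molar solubility s: [Ce^3+] = 2s, [CO3^2-] = 3s.
So Ksp = (2s)^2 × (3s)^3 = 108s^5
s^5 = 2.1 × 10^-36 / 108, so s = 2.9 × 10^-8 M

2.9e-8 M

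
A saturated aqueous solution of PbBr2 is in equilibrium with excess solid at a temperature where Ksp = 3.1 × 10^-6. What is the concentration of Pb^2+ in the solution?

PbBr2(s) ⇌ Pb^2+(aq) + 2 Br^-(aq)
Ksp = [Pb^2+][Br^-]^2
If s mol/L of PbBr2 dissolves, [Pb^2+] = s and [Br^-] = 2s.
So Ksp = s × (2s)^2 = 4s^3
s^3 = 3.1 × 10^-6 / 4, so s = 9.19 x 10^-3 M
[Pb^2+] = s = 9.2 x 10^-3 M

[Pb^2+] ≈ 9.2 × 10^-3 M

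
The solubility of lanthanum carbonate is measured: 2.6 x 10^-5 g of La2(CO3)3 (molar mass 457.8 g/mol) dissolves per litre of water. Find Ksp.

Ksp ≈ 6.4 x 10^-35

Molar solubility s = (2.6 x 10^-5 g/L) / (457.8 g/mol) = 5.68 × 10^-8 M.
La2(CO3)3(s) ⇌ 2 La^3+(aq) + 3 CO3^2-(aq)
Let s = molar solubility. Then [La^3+] = 2s and [CO3^2-] = 3s.
Ksp = [La^3+]^2[CO3^2-]^3
Ksp = (2s)^2(3s)^3 = 108s^5
Ksp = 108 × (5.68 × 10^-8)^5 = 6.4 × 10^-35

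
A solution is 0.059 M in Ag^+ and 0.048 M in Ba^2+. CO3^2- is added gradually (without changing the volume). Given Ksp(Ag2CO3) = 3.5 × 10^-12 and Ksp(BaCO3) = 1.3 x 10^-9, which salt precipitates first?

Precipitation of each salt starts when its ion product equals its Ksp.
For Ag2CO3: 3.5 × 10^-12 = (0.059)^2 × [CO3^2-]  ⇒  [CO3^2-] = 1.0 × 10^-9 M.
For BaCO3: 1.3 x 10^-9 = 0.048 × [CO3^2-]  ⇒  [CO3^2-] = 2.7 × 10^-8 M.
The salt with the lower threshold [CO3^2-] precipitates first: Ag2CO3.

Ag2CO3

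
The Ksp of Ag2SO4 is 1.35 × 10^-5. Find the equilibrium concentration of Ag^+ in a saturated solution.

Ag2SO4(s) <=> 2 Ag^+ + SO4^2-
Ksp = [Ag^+]^2[SO4^2-]
If s mol/L of Ag2SO4 dissolves, [Ag^+] = 2s and [SO4^2-] = s.
So Ksp = (2s)^2 × s = 4s^3
Solving, s = (1.35 × 10^-5/4)^(1/3) = 1.500 x 10^-2 M
[Ag^+] = 2s = 3.00 × 10^-2 M

3.00e-2 M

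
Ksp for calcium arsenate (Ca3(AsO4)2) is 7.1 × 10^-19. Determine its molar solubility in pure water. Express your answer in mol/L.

s = 9.2 × 10^-5 M

Ca3(AsO4)2(s) ⇌ 3 Ca^2+ + 2 AsO4^3-
Ksp = [Ca^2+]^3[AsO4^3-]^2
If s mol/L of Ca3(AsO4)2 dissolves, [Ca^2+] = 3s and [AsO4^3-] = 2s.
Ksp = (3s)^3(2s)^2 = 108s^5
s = (7.1 × 10^-19 / 108)^(1/5) = 9.2 × 10^-5 M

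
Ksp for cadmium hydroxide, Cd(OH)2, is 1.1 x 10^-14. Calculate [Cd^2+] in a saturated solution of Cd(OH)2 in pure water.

[Cd^2+] = 1.4e-5 M

Cd(OH)2(s) <=> Cd^2+(aq) + 2 OH^-(aq)
Ksp = [Cd^2+][OH^-]^2
Let s = molar solubility. Then [Cd^2+] = s and [OH^-] = 2s.
Substituting: Ksp = s(2s)^2 = 4s^3
Solving, s = (1.1 x 10^-14/4)^(1/3) = 1.40 × 10^-5 M
[Cd^2+] = s = 1.4 × 10^-5 M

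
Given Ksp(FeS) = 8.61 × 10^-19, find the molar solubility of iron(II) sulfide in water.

9.28 x 10^-10 M

FeS(s) <=> Fe^2+(aq) + S^2-(aq)
Ksp = [Fe^2+][S^2-]
Let s = molar solubility. Then [Fe^2+] = s and [S^2-] = s.
Ksp = s × s = s^2
s = (8.61 × 10^-19)^(1/2) = 9.28 x 10^-10 M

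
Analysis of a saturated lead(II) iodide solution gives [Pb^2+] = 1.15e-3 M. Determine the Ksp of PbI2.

PbI2(s) ⇌ Pb^2+(aq) + 2 I^-(aq)
Stoichiometry gives [I^-] = (2/1)[Pb^2+] = 2.300 × 10^-3 M.
Ksp = [Pb^2+][I^-]^2
Ksp = 1.15 × 10^-3 × (2.300 × 10^-3)^2 = 6.08 × 10^-9

Ksp ≈ 6.08 x 10^-9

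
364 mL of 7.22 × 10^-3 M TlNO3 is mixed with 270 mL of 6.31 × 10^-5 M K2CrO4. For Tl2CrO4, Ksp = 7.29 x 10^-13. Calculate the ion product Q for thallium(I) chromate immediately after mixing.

Q = 4.62 × 10^-10

Total volume = 364 + 270 = 634 mL.
[Tl^+] = 7.22 x 10^-3 × (364/634) = 4.145 × 10^-3 M
[CrO4^2-] = 6.31 × 10^-5 × (270/634) = 2.687 × 10^-5 M
Tl2CrO4(s) ⇌ 2 Tl^+ + CrO4^2-, so Q = [Tl^+]^2[CrO4^2-]
Q = (4.145 × 10^-3)^2(2.687 x 10^-5) = 4.62 x 10^-10
Q > Ksp, so Tl2CrO4 will precipitate.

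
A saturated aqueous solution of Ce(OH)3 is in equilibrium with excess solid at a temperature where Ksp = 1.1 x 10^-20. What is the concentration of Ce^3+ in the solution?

Ce(OH)3(s) <=> Ce^3+ + 3 OH^-
Ksp = [Ce^3+][OH^-]^3
For each mole of Ce(OH)3 that dissolves: [Ce^3+] = s, [OH^-] = 3s.
Ksp = s(3s)^3 = 27s^4
s^4 = 1.1 x 10^-20 / 27, so s = 4.49 × 10^-6 M
[Ce^3+] = s = 4.5 x 10^-6 M

[Ce^3+] = 4.5 × 10^-6 M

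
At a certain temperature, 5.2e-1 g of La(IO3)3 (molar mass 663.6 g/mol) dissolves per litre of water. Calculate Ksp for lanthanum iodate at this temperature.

Ksp = 1.0 x 10^-11

Molar solubility s = (5.2 x 10^-1 g/L) / (663.6 g/mol) = 7.84 × 10^-4 M.
La(IO3)3(s) ⇌ La^3+(aq) + 3 IO3^-(aq)
With molar solubility s: [La^3+] = s, [IO3^-] = 3s.
Ksp = [La^3+][IO3^-]^3
So Ksp = s × (3s)^3 = 27s^4
Ksp = 27 × (7.84 × 10^-4)^4 = 1.0 x 10^-11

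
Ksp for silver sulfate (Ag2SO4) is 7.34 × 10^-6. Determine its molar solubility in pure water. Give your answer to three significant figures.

1.22e-2 M

Ag2SO4(s) ⇌ 2 Ag^+ + SO4^2-
Ksp = [Ag^+]^2[SO4^2-]
With molar solubility s: [Ag^+] = 2s, [SO4^2-] = s.
Ksp = (2s)^2s = 4s^3
s = (7.34 × 10^-6 / 4)^(1/3) = 1.22 × 10^-2 M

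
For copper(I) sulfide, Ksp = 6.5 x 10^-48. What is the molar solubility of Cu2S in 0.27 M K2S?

s ≈ 2.5 x 10^-24 M

Cu2S(s) <=> 2 Cu^+ + S^2-
Ksp = [Cu^+]^2[S^2-]
Let s = moles of Cu2S that dissolve per litre. [Cu^+] = 2s, [S^2-] = 0.27 + s ≈ 0.27 (since S^2- from K2S dominates).
Ksp ≈ (2s)^2 × 0.27
s = 2.5 × 10^-24 M
Check: s = 2.5 x 10^-24 ≪ 0.27, so the approximation is valid.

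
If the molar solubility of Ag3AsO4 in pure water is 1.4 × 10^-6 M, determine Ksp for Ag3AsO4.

Ksp ≈ 1.0 x 10^-22

Ag3AsO4(s) ⇌ 3 Ag^+(aq) + AsO4^3-(aq)
With molar solubility s: [Ag^+] = 3s, [AsO4^3-] = s.
Ksp = [Ag^+]^3[AsO4^3-]
So Ksp = (3s)^3 × s = 27s^4
Ksp = 27 × (1.4 x 10^-6)^4 = 1.0 x 10^-22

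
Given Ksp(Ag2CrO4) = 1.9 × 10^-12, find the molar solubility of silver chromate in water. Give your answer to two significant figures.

Ag2CrO4(s) <=> 2 Ag^+(aq) + CrO4^2-(aq)
Ksp = [Ag^+]^2[CrO4^2-]
Let s = molar solubility. Then [Ag^+] = 2s and [CrO4^2-] = s.
Ksp = (2s)^2s = 4s^3
s = (1.9 × 10^-12 / 4)^(1/3) = 7.8 × 10^-5 M

s ≈ 7.8 × 10^-5 M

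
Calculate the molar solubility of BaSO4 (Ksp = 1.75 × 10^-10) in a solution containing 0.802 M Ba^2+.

s ≈ 2.18 × 10^-10 M

BaSO4(s) <=> Ba^2+ + SO4^2-
Ksp = [Ba^2+][SO4^2-]
Let s be the molar solubility in this solution. [Ba^2+] = 0.802 + s ≈ 0.802, [SO4^2-] = s (since the Ba^2+ already present dominates).
Ksp ≈ 0.802 × s
s = 2.18 × 10^-10 M
Check: s = 2.2 × 10^-10 ≪ 0.802, so the approximation is valid.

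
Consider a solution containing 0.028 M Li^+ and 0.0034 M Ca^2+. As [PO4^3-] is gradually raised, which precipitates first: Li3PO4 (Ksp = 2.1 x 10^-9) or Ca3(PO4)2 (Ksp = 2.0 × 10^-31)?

Ca3(PO4)2

Each salt begins to precipitate when Q = Ksp, i.e. when [PO4^3-] reaches its threshold.
For Li3PO4: 2.1 x 10^-9 = (0.028)^3 × [PO4^3-]  ⇒  [PO4^3-] = 9.6 × 10^-5 M.
For Ca3(PO4)2: 2.0 × 10^-31 = (0.0034)^3 × [PO4^3-]^2  ⇒  [PO4^3-] = 2.3 x 10^-12 M.
The salt with the lower threshold [PO4^3-] precipitates first: Ca3(PO4)2.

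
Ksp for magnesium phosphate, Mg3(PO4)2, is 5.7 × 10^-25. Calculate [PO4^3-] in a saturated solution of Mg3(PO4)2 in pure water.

[PO4^3-] = 1.1 × 10^-5 M

Mg3(PO4)2(s) ⇌ 3 Mg^2+(aq) + 2 PO4^3-(aq)
Ksp = [Mg^2+]^3[PO4^3-]^2
Let s = molar solubility. Then [Mg^2+] = 3s and [PO4^3-] = 2s.
Substituting: Ksp = (3s)^3(2s)^2 = 108s^5
s = (5.7 × 10^-25 / 108)^(1/5) = 5.55 x 10^-6 M
[PO4^3-] = 2s = 1.1 × 10^-5 M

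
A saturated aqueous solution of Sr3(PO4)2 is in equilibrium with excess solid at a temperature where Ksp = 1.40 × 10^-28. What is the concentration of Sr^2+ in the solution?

Sr3(PO4)2(s) ⇌ 3 Sr^2+(aq) + 2 PO4^3-(aq)
Ksp = [Sr^2+]^3[PO4^3-]^2
If s mol/L of Sr3(PO4)2 dissolves, [Sr^2+] = 3s and [PO4^3-] = 2s.
So Ksp = (3s)^3 × (2s)^2 = 108s^5
Solving, s = (1.40 × 10^-28/108)^(1/5) = 1.053 × 10^-6 M
[Sr^2+] = 3s = 3.16 x 10^-6 M

[Sr^2+] ≈ 3.16 × 10^-6 M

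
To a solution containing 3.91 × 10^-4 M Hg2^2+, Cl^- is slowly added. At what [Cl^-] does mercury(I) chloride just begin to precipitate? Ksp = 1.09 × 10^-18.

[Cl^-] ≈ 5.28 × 10^-8 M

Hg2Cl2(s) <=> Hg2^2+(aq) + 2 Cl^-(aq)
Ksp = [Hg2^2+][Cl^-]^2
Precipitation begins when Q = Ksp. With [Hg2^2+] = 3.91 × 10^-4 M:
1.09 × 10^-18 = (3.91 × 10^-4) × [Cl^-]^2
[Cl^-] = (1.09 × 10^-18 / 3.91 x 10^-4)^(1/2) = 5.28 × 10^-8 M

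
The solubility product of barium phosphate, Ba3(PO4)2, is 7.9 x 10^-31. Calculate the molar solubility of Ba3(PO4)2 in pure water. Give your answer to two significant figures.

s = 3.7 x 10^-7 M

Ba3(PO4)2(s) <=> 3 Ba^2+ + 2 PO4^3-
Ksp = [Ba^2+]^3[PO4^3-]^2
For each mole of Ba3(PO4)2 that dissolves: [Ba^2+] = 3s, [PO4^3-] = 2s.
Ksp = (3s)^3(2s)^2 = 108s^5
Solving, s = (7.9 x 10^-31/108)^(1/5) = 3.7 × 10^-7 M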